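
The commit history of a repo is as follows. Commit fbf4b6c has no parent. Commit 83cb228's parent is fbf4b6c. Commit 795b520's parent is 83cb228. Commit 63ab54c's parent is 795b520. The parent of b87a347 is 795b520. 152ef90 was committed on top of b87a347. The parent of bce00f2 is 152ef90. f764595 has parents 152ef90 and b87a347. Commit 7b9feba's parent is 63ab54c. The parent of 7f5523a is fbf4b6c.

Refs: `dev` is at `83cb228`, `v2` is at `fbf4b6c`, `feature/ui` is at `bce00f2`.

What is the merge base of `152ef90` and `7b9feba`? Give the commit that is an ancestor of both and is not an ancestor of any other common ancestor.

Ancestors of 152ef90: {152ef90, 795b520, 83cb228, b87a347, fbf4b6c}.
Ancestors of 7b9feba: {63ab54c, 795b520, 7b9feba, 83cb228, fbf4b6c}.
Common ancestors: {795b520, 83cb228, fbf4b6c}.
Among these, 795b520 is not an ancestor of any other common ancestor — it is the merge base.

795b520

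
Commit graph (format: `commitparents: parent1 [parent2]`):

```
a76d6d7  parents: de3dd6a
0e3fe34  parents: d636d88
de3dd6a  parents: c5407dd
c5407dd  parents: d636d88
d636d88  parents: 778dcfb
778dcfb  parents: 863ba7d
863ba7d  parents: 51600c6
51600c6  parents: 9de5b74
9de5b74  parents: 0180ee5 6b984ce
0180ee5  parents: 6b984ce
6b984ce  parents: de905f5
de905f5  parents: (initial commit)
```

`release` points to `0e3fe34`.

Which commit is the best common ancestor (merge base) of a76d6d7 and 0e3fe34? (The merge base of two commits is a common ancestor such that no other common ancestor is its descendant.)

d636d88

Ancestors of a76d6d7: {0180ee5, 51600c6, 6b984ce, 778dcfb, 863ba7d, 9de5b74, a76d6d7, c5407dd, d636d88, de3dd6a, de905f5}.
Ancestors of 0e3fe34: {0180ee5, 0e3fe34, 51600c6, 6b984ce, 778dcfb, 863ba7d, 9de5b74, d636d88, de905f5}.
Common ancestors: {0180ee5, 51600c6, 6b984ce, 778dcfb, 863ba7d, 9de5b74, d636d88, de905f5}.
Among these, d636d88 is not an ancestor of any other common ancestor — it is the merge base.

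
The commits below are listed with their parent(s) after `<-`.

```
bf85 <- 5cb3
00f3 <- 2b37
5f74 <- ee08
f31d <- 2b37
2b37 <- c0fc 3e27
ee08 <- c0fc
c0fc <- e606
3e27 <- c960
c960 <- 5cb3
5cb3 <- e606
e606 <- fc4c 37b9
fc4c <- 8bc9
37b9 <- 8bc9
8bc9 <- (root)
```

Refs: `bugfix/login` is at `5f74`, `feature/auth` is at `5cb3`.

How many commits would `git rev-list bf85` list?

6

Walking parent pointers from bf85: reachable set = {37b9, 5cb3, 8bc9, bf85, e606, fc4c}.
That is 6 commits.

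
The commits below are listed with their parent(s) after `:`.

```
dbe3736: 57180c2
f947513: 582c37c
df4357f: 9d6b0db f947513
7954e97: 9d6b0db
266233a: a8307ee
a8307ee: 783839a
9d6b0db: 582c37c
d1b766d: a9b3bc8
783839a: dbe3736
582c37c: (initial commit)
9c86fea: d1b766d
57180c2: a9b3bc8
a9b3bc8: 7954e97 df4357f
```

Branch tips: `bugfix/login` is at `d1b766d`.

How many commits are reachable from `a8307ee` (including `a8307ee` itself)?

Walking parent pointers from a8307ee: reachable set = {57180c2, 582c37c, 783839a, 7954e97, 9d6b0db, a8307ee, a9b3bc8, dbe3736, df4357f, f947513}.
That is 10 commits.

10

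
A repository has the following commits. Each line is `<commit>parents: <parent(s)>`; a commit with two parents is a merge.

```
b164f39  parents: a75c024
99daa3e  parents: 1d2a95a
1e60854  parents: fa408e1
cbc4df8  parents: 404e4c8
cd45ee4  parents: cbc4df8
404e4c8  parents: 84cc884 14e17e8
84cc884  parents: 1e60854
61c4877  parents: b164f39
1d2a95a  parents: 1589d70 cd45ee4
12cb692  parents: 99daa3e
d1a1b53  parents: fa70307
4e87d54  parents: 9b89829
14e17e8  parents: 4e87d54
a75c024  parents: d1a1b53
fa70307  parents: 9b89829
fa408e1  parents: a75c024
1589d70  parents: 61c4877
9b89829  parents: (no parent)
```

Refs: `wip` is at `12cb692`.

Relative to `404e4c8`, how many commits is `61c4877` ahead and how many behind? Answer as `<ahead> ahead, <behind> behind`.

Reachable from 61c4877: {61c4877, 9b89829, a75c024, b164f39, d1a1b53, fa70307}.
Reachable from 404e4c8: {14e17e8, 1e60854, 404e4c8, 4e87d54, 84cc884, 9b89829, a75c024, d1a1b53, fa408e1, fa70307}.
Only in 61c4877's history (ahead): {61c4877, b164f39} — 2.
Only in 404e4c8's history (behind): {14e17e8, 1e60854, 404e4c8, 4e87d54, 84cc884, fa408e1} — 6.

2 ahead, 6 behind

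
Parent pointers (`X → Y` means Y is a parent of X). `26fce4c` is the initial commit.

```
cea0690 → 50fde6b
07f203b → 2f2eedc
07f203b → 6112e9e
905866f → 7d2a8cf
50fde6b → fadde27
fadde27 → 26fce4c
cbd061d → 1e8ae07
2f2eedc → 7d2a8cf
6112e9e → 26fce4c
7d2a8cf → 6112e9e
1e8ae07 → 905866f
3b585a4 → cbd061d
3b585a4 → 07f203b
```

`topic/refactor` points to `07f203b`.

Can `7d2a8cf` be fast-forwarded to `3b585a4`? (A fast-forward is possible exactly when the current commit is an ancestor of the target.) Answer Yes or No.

Yes

A fast-forward from 7d2a8cf to 3b585a4 is possible iff 7d2a8cf is an ancestor of 3b585a4.
Ancestors of 3b585a4: {07f203b, 1e8ae07, 26fce4c, 2f2eedc, 3b585a4, 6112e9e, 7d2a8cf, 905866f, cbd061d}.
7d2a8cf is among them, so fast-forward is possible.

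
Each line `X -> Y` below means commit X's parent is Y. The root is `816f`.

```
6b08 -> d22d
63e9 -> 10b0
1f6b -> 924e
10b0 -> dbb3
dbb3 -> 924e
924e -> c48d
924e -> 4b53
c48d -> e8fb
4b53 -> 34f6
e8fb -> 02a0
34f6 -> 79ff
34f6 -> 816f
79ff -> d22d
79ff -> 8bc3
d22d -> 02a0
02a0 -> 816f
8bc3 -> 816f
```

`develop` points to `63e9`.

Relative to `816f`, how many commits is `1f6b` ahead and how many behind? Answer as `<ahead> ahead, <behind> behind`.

Reachable from 1f6b: {02a0, 1f6b, 34f6, 4b53, 79ff, 816f, 8bc3, 924e, c48d, d22d, e8fb}.
Reachable from 816f: {816f}.
Only in 1f6b's history (ahead): {02a0, 1f6b, 34f6, 4b53, 79ff, 8bc3, 924e, c48d, d22d, e8fb} — 10.
Only in 816f's history (behind): {} — 0.

10 ahead, 0 behind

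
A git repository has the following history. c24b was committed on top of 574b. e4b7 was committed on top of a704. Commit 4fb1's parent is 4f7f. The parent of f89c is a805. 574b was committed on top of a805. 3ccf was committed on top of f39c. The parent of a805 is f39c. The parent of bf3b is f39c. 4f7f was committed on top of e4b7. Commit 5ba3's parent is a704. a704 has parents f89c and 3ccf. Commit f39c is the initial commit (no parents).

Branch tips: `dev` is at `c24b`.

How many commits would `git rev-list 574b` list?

3

Walking parent pointers from 574b: reachable set = {574b, a805, f39c}.
That is 3 commits.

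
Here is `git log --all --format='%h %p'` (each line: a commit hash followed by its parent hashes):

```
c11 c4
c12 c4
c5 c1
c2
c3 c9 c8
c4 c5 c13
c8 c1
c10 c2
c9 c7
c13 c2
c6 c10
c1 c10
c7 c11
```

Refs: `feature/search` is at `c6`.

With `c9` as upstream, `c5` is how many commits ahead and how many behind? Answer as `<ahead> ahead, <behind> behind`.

0 ahead, 5 behind

Reachable from c5: {c1, c10, c2, c5}.
Reachable from c9: {c1, c10, c11, c13, c2, c4, c5, c7, c9}.
Only in c5's history (ahead): {} — 0.
Only in c9's history (behind): {c11, c13, c4, c7, c9} — 5.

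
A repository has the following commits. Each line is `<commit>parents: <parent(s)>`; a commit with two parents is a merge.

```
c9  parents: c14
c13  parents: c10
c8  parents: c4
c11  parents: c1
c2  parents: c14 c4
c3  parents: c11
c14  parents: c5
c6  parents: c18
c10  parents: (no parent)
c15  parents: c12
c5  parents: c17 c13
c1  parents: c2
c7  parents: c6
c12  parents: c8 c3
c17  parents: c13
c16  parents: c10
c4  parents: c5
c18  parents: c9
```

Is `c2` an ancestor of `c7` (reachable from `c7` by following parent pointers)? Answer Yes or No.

Ancestors of c7: {c10, c13, c14, c17, c18, c5, c6, c7, c9}.
c2 is not in that set, so it is not an ancestor of c7.

No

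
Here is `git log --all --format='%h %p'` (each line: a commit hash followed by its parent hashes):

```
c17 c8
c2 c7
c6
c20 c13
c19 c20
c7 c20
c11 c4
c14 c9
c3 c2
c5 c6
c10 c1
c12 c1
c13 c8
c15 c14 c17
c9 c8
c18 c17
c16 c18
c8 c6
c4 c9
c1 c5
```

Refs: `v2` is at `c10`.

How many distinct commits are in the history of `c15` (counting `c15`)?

6

Walking parent pointers from c15: reachable set = {c14, c15, c17, c6, c8, c9}.
That is 6 commits.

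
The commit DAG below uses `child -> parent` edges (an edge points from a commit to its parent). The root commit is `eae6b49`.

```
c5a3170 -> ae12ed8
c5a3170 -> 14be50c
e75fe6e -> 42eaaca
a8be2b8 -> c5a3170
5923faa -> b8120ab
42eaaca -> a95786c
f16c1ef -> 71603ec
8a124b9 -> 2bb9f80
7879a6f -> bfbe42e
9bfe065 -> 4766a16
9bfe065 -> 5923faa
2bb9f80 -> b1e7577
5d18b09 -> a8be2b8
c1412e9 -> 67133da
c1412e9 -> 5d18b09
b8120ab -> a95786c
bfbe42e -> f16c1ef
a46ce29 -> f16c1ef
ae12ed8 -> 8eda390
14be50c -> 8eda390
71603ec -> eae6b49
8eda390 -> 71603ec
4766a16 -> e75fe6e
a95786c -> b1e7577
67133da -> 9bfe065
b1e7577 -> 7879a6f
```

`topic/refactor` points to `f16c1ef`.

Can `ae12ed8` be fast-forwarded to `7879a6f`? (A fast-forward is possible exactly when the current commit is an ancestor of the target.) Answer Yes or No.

No

A fast-forward from ae12ed8 to 7879a6f is possible iff ae12ed8 is an ancestor of 7879a6f.
Ancestors of 7879a6f: {71603ec, 7879a6f, bfbe42e, eae6b49, f16c1ef}.
ae12ed8 is not among them, so fast-forward is not possible.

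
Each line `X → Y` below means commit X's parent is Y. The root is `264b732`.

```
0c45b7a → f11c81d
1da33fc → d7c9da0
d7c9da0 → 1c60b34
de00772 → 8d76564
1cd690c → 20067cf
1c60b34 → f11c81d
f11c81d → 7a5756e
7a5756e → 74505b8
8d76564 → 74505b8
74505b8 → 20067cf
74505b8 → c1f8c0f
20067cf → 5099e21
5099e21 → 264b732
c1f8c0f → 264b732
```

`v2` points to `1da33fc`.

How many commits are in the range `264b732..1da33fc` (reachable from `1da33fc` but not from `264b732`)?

Reachable from 1da33fc: {1c60b34, 1da33fc, 20067cf, 264b732, 5099e21, 74505b8, 7a5756e, c1f8c0f, d7c9da0, f11c81d}.
Reachable from 264b732: {264b732}.
In 1da33fc's history but not 264b732's: {1c60b34, 1da33fc, 20067cf, 5099e21, 74505b8, 7a5756e, c1f8c0f, d7c9da0, f11c81d} — 9 commits.

9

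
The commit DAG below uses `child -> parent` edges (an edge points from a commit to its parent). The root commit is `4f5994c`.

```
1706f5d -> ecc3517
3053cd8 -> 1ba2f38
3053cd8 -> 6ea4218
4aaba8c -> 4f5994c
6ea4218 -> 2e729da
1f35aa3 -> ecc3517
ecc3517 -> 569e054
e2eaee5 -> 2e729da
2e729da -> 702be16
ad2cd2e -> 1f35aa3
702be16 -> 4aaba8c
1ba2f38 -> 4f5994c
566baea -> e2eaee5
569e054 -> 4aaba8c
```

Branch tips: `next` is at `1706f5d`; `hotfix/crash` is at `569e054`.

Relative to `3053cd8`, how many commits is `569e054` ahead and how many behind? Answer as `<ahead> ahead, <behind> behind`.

1 ahead, 5 behind

Reachable from 569e054: {4aaba8c, 4f5994c, 569e054}.
Reachable from 3053cd8: {1ba2f38, 2e729da, 3053cd8, 4aaba8c, 4f5994c, 6ea4218, 702be16}.
Only in 569e054's history (ahead): {569e054} — 1.
Only in 3053cd8's history (behind): {1ba2f38, 2e729da, 3053cd8, 6ea4218, 702be16} — 5.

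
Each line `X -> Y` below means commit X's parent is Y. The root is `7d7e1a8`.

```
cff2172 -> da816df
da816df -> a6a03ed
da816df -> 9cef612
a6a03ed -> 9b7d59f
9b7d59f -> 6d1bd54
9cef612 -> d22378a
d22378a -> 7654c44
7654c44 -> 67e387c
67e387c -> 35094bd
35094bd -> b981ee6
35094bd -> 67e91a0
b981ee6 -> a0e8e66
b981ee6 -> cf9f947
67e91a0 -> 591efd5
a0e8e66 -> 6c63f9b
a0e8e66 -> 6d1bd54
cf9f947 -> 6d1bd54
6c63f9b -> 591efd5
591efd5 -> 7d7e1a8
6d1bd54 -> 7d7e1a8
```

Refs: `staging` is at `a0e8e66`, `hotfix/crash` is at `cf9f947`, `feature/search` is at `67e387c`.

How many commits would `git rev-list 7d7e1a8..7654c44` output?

10

Reachable from 7654c44: {35094bd, 591efd5, 67e387c, 67e91a0, 6c63f9b, 6d1bd54, 7654c44, 7d7e1a8, a0e8e66, b981ee6, cf9f947}.
Reachable from 7d7e1a8: {7d7e1a8}.
In 7654c44's history but not 7d7e1a8's: {35094bd, 591efd5, 67e387c, 67e91a0, 6c63f9b, 6d1bd54, 7654c44, a0e8e66, b981ee6, cf9f947} — 10 commits.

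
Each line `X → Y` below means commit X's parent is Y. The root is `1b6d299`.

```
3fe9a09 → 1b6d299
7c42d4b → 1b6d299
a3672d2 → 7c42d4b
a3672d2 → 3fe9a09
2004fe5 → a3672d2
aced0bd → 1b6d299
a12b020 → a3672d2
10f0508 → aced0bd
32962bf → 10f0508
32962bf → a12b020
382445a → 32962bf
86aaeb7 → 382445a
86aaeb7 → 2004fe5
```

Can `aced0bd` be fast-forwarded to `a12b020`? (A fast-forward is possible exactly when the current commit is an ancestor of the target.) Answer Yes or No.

A fast-forward from aced0bd to a12b020 is possible iff aced0bd is an ancestor of a12b020.
Ancestors of a12b020: {1b6d299, 3fe9a09, 7c42d4b, a12b020, a3672d2}.
aced0bd is not among them, so fast-forward is not possible.

No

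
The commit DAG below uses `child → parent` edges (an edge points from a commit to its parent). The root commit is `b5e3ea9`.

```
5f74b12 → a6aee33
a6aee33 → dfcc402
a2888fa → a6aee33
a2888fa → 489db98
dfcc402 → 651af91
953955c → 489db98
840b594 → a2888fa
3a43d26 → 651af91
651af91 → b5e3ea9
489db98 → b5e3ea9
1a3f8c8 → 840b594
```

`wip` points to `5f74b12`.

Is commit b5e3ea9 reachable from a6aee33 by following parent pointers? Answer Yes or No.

Yes

Ancestors of a6aee33 (commits reachable by following parents): {651af91, a6aee33, b5e3ea9, dfcc402}.
b5e3ea9 is in that set, so it is an ancestor of a6aee33.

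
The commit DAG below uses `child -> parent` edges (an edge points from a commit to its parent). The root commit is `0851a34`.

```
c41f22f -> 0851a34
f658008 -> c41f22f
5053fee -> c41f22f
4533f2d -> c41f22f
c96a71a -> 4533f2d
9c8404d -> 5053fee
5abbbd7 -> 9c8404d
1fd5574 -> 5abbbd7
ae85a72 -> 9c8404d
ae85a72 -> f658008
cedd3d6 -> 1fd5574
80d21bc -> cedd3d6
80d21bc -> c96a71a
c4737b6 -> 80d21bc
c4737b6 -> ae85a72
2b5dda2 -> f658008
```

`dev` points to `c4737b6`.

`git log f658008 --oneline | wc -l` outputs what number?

3

Walking parent pointers from f658008: reachable set = {0851a34, c41f22f, f658008}.
That is 3 commits.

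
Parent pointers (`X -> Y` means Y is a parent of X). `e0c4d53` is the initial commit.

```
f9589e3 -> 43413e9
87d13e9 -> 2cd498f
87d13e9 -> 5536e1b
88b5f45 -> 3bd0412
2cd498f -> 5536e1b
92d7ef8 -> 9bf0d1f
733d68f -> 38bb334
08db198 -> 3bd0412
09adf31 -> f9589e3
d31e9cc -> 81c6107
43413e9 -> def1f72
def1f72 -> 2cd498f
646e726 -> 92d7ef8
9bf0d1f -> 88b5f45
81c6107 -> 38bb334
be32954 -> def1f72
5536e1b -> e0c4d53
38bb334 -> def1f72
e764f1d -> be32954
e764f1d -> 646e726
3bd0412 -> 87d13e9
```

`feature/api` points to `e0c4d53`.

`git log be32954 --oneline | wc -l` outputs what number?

Walking parent pointers from be32954: reachable set = {2cd498f, 5536e1b, be32954, def1f72, e0c4d53}.
That is 5 commits.

5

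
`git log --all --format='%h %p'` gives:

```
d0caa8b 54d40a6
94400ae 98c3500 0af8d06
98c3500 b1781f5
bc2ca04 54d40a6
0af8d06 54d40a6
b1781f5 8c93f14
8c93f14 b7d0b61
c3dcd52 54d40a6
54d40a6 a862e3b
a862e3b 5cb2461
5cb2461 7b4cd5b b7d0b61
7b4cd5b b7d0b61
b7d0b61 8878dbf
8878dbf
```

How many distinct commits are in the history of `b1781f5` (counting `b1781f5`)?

4

Walking parent pointers from b1781f5: reachable set = {8878dbf, 8c93f14, b1781f5, b7d0b61}.
That is 4 commits.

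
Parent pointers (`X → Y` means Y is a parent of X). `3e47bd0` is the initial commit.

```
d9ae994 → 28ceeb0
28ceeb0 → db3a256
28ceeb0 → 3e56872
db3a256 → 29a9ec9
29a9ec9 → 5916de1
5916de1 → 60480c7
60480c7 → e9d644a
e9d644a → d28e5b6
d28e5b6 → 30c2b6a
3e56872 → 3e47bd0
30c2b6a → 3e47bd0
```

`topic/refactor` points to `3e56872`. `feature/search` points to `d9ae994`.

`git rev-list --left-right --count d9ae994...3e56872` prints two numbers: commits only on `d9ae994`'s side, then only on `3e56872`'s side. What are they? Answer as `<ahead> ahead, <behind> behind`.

Reachable from d9ae994: {28ceeb0, 29a9ec9, 30c2b6a, 3e47bd0, 3e56872, 5916de1, 60480c7, d28e5b6, d9ae994, db3a256, e9d644a}.
Reachable from 3e56872: {3e47bd0, 3e56872}.
Only in d9ae994's history (ahead): {28ceeb0, 29a9ec9, 30c2b6a, 5916de1, 60480c7, d28e5b6, d9ae994, db3a256, e9d644a} — 9.
Only in 3e56872's history (behind): {} — 0.

9 ahead, 0 behind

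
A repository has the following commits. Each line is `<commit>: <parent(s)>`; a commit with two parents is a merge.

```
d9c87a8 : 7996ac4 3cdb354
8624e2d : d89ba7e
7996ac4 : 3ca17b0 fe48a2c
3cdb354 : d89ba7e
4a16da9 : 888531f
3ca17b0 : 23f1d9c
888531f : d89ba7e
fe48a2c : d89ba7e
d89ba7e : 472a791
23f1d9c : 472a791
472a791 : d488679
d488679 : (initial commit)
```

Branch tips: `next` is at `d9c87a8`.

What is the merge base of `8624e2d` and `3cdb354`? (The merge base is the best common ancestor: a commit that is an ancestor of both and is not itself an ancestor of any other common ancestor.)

d89ba7e

Ancestors of 8624e2d: {472a791, 8624e2d, d488679, d89ba7e}.
Ancestors of 3cdb354: {3cdb354, 472a791, d488679, d89ba7e}.
Common ancestors: {472a791, d488679, d89ba7e}.
Among these, d89ba7e is not an ancestor of any other common ancestor — it is the merge base.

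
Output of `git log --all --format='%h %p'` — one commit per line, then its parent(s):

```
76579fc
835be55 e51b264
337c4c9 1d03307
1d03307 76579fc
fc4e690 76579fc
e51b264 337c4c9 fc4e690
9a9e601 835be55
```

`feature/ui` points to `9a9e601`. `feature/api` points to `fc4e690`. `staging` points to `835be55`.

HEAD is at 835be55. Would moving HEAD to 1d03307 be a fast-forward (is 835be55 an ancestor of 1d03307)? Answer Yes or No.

A fast-forward from 835be55 to 1d03307 is possible iff 835be55 is an ancestor of 1d03307.
Ancestors of 1d03307: {1d03307, 76579fc}.
835be55 is not among them, so fast-forward is not possible.

No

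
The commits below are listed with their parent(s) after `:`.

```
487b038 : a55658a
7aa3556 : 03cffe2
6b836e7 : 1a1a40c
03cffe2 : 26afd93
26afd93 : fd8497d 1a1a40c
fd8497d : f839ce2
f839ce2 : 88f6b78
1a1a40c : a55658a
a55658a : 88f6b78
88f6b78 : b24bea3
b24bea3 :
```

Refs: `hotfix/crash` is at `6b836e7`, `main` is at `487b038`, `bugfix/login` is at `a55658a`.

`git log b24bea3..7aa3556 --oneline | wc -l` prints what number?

Reachable from 7aa3556: {03cffe2, 1a1a40c, 26afd93, 7aa3556, 88f6b78, a55658a, b24bea3, f839ce2, fd8497d}.
Reachable from b24bea3: {b24bea3}.
In 7aa3556's history but not b24bea3's: {03cffe2, 1a1a40c, 26afd93, 7aa3556, 88f6b78, a55658a, f839ce2, fd8497d} — 8 commits.

8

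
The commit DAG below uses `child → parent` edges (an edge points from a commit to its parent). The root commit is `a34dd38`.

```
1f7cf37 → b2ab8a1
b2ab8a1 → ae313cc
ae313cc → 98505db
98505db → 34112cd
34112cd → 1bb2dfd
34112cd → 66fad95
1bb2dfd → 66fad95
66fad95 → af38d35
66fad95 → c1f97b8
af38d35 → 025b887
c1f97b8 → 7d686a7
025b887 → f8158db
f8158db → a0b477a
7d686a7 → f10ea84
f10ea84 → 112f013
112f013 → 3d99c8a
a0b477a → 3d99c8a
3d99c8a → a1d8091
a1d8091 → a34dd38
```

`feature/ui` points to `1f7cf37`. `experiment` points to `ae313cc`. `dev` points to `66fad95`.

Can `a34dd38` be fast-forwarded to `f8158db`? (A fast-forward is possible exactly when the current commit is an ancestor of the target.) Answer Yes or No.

A fast-forward from a34dd38 to f8158db is possible iff a34dd38 is an ancestor of f8158db.
Ancestors of f8158db: {3d99c8a, a0b477a, a1d8091, a34dd38, f8158db}.
a34dd38 is among them, so fast-forward is possible.

Yes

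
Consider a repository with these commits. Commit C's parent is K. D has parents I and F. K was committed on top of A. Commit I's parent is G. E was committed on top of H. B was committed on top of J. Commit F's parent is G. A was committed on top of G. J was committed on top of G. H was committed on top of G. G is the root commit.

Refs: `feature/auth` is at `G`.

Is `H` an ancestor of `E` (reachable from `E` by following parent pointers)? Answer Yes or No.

Ancestors of E (commits reachable by following parents): {E, G, H}.
H is in that set, so it is an ancestor of E.

Yes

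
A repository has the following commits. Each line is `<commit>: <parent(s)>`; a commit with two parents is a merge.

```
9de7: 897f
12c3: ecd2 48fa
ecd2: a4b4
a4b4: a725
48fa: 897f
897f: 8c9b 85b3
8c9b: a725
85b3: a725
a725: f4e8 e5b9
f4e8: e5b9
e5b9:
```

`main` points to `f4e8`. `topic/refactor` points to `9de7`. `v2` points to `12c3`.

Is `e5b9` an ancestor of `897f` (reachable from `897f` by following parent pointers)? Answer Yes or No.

Yes

Ancestors of 897f (commits reachable by following parents): {85b3, 897f, 8c9b, a725, e5b9, f4e8}.
e5b9 is in that set, so it is an ancestor of 897f.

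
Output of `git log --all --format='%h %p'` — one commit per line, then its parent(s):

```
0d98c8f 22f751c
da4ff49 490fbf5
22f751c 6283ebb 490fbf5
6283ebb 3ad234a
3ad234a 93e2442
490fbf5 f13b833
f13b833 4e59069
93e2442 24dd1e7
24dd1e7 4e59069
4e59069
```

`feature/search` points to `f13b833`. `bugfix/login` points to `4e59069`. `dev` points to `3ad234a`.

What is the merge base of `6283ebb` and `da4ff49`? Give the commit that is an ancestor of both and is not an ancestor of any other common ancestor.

4e59069

Ancestors of 6283ebb: {24dd1e7, 3ad234a, 4e59069, 6283ebb, 93e2442}.
Ancestors of da4ff49: {490fbf5, 4e59069, da4ff49, f13b833}.
Common ancestors: {4e59069}.
The only common ancestor is 4e59069, so it is the merge base.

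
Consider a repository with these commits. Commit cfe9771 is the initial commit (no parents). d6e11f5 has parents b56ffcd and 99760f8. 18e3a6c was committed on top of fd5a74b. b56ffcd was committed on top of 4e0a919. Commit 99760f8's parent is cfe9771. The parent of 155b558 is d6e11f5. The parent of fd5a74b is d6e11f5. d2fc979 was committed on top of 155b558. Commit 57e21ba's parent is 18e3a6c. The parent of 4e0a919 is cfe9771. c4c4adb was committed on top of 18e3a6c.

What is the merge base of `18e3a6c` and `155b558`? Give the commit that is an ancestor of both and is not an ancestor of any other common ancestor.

Ancestors of 18e3a6c: {18e3a6c, 4e0a919, 99760f8, b56ffcd, cfe9771, d6e11f5, fd5a74b}.
Ancestors of 155b558: {155b558, 4e0a919, 99760f8, b56ffcd, cfe9771, d6e11f5}.
Common ancestors: {4e0a919, 99760f8, b56ffcd, cfe9771, d6e11f5}.
Among these, d6e11f5 is not an ancestor of any other common ancestor — it is the merge base.

d6e11f5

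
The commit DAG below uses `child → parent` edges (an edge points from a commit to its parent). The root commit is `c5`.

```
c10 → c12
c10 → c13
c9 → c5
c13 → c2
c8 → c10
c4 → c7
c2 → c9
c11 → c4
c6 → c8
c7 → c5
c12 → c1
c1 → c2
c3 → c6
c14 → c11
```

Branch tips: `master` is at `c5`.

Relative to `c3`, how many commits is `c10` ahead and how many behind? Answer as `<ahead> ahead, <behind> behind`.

0 ahead, 3 behind

Reachable from c10: {c1, c10, c12, c13, c2, c5, c9}.
Reachable from c3: {c1, c10, c12, c13, c2, c3, c5, c6, c8, c9}.
Only in c10's history (ahead): {} — 0.
Only in c3's history (behind): {c3, c6, c8} — 3.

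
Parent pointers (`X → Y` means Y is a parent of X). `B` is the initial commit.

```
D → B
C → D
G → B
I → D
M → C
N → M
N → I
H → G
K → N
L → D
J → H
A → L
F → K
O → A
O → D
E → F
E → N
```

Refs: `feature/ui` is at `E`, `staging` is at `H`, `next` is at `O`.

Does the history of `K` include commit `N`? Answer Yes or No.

Yes

Ancestors of K (commits reachable by following parents): {B, C, D, I, K, M, N}.
N is in that set, so it is an ancestor of K.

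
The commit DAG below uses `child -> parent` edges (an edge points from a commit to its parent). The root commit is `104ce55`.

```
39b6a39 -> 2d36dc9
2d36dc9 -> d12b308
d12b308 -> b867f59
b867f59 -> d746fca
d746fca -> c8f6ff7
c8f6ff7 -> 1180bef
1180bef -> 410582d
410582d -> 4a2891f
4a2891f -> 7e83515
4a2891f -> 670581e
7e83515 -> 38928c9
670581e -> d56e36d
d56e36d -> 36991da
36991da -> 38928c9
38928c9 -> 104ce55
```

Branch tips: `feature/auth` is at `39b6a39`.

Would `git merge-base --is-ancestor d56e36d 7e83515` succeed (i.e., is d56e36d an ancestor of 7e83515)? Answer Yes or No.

Ancestors of 7e83515: {104ce55, 38928c9, 7e83515}.
d56e36d is not in that set, so it is not an ancestor of 7e83515.

No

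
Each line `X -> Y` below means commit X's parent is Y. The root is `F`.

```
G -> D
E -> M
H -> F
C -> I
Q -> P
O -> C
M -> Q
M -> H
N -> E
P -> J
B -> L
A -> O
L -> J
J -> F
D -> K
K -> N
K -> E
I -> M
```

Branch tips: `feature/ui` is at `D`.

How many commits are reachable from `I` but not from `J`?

Reachable from I: {F, H, I, J, M, P, Q}.
Reachable from J: {F, J}.
In I's history but not J's: {H, I, M, P, Q} — 5 commits.

5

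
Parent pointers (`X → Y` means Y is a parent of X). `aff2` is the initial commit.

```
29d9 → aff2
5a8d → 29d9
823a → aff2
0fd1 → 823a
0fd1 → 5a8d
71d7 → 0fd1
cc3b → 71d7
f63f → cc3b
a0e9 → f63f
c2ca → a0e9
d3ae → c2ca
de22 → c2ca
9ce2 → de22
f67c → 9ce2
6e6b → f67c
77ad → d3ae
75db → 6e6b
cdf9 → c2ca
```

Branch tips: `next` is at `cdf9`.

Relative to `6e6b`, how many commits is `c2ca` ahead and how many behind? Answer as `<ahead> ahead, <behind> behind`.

Reachable from c2ca: {0fd1, 29d9, 5a8d, 71d7, 823a, a0e9, aff2, c2ca, cc3b, f63f}.
Reachable from 6e6b: {0fd1, 29d9, 5a8d, 6e6b, 71d7, 823a, 9ce2, a0e9, aff2, c2ca, cc3b, de22, f63f, f67c}.
Only in c2ca's history (ahead): {} — 0.
Only in 6e6b's history (behind): {6e6b, 9ce2, de22, f67c} — 4.

0 ahead, 4 behind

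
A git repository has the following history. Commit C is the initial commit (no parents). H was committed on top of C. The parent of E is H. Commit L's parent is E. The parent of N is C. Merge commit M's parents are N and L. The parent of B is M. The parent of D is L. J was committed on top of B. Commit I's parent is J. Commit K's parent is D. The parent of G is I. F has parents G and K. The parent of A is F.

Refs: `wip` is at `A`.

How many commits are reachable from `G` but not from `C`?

9

Reachable from G: {B, C, E, G, H, I, J, L, M, N}.
Reachable from C: {C}.
In G's history but not C's: {B, E, G, H, I, J, L, M, N} — 9 commits.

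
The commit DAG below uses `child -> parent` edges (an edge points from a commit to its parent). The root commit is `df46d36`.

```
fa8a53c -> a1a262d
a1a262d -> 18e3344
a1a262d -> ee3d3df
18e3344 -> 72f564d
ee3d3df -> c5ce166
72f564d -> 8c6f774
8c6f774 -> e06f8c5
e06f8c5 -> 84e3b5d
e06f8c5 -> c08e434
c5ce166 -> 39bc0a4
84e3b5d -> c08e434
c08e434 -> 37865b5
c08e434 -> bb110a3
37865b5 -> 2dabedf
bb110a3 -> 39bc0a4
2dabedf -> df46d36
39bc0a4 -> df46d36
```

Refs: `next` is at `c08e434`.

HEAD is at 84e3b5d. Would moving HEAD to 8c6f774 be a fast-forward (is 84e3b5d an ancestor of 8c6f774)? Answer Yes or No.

Yes

A fast-forward from 84e3b5d to 8c6f774 is possible iff 84e3b5d is an ancestor of 8c6f774.
Ancestors of 8c6f774: {2dabedf, 37865b5, 39bc0a4, 84e3b5d, 8c6f774, bb110a3, c08e434, df46d36, e06f8c5}.
84e3b5d is among them, so fast-forward is possible.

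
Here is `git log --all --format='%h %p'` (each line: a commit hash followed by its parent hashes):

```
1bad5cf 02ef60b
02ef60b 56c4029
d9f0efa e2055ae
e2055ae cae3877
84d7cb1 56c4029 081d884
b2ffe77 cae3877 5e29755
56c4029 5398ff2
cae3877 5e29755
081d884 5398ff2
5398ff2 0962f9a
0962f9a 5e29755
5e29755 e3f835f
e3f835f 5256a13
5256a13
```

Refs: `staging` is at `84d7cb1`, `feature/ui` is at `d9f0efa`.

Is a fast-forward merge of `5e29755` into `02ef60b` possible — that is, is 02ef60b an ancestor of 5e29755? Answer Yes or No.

No

A fast-forward from 02ef60b to 5e29755 is possible iff 02ef60b is an ancestor of 5e29755.
Ancestors of 5e29755: {5256a13, 5e29755, e3f835f}.
02ef60b is not among them, so fast-forward is not possible.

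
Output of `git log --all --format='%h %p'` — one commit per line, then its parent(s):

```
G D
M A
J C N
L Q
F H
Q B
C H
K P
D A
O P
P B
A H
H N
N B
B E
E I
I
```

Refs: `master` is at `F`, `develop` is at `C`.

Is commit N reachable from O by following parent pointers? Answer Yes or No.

Ancestors of O: {B, E, I, O, P}.
N is not in that set, so it is not an ancestor of O.

No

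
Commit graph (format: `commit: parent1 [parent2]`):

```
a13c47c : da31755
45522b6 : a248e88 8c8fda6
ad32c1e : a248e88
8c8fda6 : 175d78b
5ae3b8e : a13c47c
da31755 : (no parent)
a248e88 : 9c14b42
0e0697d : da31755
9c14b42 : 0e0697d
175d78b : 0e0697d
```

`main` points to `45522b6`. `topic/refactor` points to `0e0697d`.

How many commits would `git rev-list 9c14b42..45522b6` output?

4

Reachable from 45522b6: {0e0697d, 175d78b, 45522b6, 8c8fda6, 9c14b42, a248e88, da31755}.
Reachable from 9c14b42: {0e0697d, 9c14b42, da31755}.
In 45522b6's history but not 9c14b42's: {175d78b, 45522b6, 8c8fda6, a248e88} — 4 commits.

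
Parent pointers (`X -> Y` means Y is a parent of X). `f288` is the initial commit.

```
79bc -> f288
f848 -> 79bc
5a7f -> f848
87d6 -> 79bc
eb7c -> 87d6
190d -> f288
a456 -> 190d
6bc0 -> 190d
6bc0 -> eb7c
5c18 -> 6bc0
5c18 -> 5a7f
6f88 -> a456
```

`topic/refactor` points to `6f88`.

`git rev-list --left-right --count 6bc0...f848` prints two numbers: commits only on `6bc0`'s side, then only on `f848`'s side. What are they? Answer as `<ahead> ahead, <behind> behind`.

Reachable from 6bc0: {190d, 6bc0, 79bc, 87d6, eb7c, f288}.
Reachable from f848: {79bc, f288, f848}.
Only in 6bc0's history (ahead): {190d, 6bc0, 87d6, eb7c} — 4.
Only in f848's history (behind): {f848} — 1.

4 ahead, 1 behind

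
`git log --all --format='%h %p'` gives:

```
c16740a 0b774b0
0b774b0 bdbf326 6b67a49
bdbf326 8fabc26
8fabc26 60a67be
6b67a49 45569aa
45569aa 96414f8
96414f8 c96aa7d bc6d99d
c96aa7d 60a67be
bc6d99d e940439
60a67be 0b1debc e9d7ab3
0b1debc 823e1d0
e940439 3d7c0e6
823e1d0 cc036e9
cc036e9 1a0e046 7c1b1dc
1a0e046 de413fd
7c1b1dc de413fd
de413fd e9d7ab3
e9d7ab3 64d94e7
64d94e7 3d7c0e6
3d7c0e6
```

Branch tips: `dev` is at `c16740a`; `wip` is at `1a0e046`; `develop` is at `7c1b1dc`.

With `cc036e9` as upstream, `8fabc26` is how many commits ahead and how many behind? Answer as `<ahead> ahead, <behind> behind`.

4 ahead, 0 behind

Reachable from 8fabc26: {0b1debc, 1a0e046, 3d7c0e6, 60a67be, 64d94e7, 7c1b1dc, 823e1d0, 8fabc26, cc036e9, de413fd, e9d7ab3}.
Reachable from cc036e9: {1a0e046, 3d7c0e6, 64d94e7, 7c1b1dc, cc036e9, de413fd, e9d7ab3}.
Only in 8fabc26's history (ahead): {0b1debc, 60a67be, 823e1d0, 8fabc26} — 4.
Only in cc036e9's history (behind): {} — 0.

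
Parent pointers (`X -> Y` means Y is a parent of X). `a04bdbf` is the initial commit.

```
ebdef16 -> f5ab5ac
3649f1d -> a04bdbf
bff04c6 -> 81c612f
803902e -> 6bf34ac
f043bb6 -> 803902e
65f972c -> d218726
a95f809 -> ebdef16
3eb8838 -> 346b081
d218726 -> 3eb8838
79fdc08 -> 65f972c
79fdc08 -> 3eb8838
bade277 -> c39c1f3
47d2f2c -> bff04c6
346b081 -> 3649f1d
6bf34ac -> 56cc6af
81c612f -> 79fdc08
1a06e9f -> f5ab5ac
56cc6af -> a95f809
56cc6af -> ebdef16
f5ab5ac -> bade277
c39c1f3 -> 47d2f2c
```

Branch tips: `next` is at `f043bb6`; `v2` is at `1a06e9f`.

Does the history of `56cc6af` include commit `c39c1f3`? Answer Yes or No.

Ancestors of 56cc6af (commits reachable by following parents): {346b081, 3649f1d, 3eb8838, 47d2f2c, 56cc6af, 65f972c, 79fdc08, 81c612f, a04bdbf, a95f809, bade277, bff04c6, c39c1f3, d218726, ebdef16, f5ab5ac}.
c39c1f3 is in that set, so it is an ancestor of 56cc6af.

Yes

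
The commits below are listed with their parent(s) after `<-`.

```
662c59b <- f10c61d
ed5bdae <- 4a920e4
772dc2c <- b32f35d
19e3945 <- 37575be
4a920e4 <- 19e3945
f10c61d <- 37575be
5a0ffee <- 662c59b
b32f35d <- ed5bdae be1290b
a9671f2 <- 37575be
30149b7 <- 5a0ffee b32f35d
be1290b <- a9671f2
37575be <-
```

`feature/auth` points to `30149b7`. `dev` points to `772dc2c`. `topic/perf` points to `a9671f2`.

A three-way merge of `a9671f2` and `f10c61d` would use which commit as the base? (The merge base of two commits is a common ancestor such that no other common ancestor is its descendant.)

Ancestors of a9671f2: {37575be, a9671f2}.
Ancestors of f10c61d: {37575be, f10c61d}.
Common ancestors: {37575be}.
The only common ancestor is 37575be, so it is the merge base.

37575be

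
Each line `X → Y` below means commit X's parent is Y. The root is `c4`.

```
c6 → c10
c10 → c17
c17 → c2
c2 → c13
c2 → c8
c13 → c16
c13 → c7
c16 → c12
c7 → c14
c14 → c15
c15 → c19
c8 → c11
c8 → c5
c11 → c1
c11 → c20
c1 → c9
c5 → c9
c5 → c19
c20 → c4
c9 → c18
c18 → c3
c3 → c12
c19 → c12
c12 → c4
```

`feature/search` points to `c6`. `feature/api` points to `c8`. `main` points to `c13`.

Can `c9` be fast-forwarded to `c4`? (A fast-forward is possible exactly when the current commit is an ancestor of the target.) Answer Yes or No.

A fast-forward from c9 to c4 is possible iff c9 is an ancestor of c4.
Ancestors of c4: {c4}.
c9 is not among them, so fast-forward is not possible.

No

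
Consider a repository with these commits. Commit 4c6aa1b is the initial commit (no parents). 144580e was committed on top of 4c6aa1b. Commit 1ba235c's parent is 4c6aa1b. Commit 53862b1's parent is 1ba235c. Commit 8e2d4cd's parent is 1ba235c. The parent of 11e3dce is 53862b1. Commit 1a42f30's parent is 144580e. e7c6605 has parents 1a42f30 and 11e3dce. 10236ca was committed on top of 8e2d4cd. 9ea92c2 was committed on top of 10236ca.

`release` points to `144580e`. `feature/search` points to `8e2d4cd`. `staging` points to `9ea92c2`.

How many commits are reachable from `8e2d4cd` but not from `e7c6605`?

Reachable from 8e2d4cd: {1ba235c, 4c6aa1b, 8e2d4cd}.
Reachable from e7c6605: {11e3dce, 144580e, 1a42f30, 1ba235c, 4c6aa1b, 53862b1, e7c6605}.
In 8e2d4cd's history but not e7c6605's: {8e2d4cd} — 1 commit.

1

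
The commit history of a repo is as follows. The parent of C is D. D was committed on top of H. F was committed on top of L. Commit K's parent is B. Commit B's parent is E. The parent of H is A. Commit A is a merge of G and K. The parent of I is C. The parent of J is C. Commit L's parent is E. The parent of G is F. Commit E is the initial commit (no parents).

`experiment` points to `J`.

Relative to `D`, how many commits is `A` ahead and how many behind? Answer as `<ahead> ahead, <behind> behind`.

Reachable from A: {A, B, E, F, G, K, L}.
Reachable from D: {A, B, D, E, F, G, H, K, L}.
Only in A's history (ahead): {} — 0.
Only in D's history (behind): {D, H} — 2.

0 ahead, 2 behind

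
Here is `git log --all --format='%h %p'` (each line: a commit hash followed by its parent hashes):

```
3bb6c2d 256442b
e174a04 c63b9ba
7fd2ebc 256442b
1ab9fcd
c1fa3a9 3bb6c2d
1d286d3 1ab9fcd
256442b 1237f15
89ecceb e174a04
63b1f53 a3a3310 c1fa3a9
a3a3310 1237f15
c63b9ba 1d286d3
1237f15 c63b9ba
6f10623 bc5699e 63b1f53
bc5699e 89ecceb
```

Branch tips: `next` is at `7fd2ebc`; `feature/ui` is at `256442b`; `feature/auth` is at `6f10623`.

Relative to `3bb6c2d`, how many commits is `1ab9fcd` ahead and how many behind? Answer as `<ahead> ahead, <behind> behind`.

Reachable from 1ab9fcd: {1ab9fcd}.
Reachable from 3bb6c2d: {1237f15, 1ab9fcd, 1d286d3, 256442b, 3bb6c2d, c63b9ba}.
Only in 1ab9fcd's history (ahead): {} — 0.
Only in 3bb6c2d's history (behind): {1237f15, 1d286d3, 256442b, 3bb6c2d, c63b9ba} — 5.

0 ahead, 5 behind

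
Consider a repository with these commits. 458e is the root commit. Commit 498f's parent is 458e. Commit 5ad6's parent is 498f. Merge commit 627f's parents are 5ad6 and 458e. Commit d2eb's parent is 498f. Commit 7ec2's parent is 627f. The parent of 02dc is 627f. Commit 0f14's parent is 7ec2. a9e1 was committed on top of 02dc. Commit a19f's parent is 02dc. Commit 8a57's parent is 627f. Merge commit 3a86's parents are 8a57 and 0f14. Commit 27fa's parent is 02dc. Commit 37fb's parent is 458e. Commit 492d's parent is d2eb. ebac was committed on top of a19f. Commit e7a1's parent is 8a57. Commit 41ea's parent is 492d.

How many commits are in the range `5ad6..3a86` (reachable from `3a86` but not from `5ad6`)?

5

Reachable from 3a86: {0f14, 3a86, 458e, 498f, 5ad6, 627f, 7ec2, 8a57}.
Reachable from 5ad6: {458e, 498f, 5ad6}.
In 3a86's history but not 5ad6's: {0f14, 3a86, 627f, 7ec2, 8a57} — 5 commits.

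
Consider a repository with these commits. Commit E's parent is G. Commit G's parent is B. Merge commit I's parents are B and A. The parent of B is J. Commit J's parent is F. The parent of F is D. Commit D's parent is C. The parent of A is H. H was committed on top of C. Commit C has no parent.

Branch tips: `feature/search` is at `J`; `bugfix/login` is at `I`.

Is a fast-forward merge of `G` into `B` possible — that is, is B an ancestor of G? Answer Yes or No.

Yes

A fast-forward from B to G is possible iff B is an ancestor of G.
Ancestors of G: {B, C, D, F, G, J}.
B is among them, so fast-forward is possible.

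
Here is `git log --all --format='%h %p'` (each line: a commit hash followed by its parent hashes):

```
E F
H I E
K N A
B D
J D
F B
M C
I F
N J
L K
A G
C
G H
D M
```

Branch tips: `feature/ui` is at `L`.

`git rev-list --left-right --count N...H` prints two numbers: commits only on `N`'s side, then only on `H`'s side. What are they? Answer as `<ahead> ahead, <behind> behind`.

2 ahead, 5 behind

Reachable from N: {C, D, J, M, N}.
Reachable from H: {B, C, D, E, F, H, I, M}.
Only in N's history (ahead): {J, N} — 2.
Only in H's history (behind): {B, E, F, H, I} — 5.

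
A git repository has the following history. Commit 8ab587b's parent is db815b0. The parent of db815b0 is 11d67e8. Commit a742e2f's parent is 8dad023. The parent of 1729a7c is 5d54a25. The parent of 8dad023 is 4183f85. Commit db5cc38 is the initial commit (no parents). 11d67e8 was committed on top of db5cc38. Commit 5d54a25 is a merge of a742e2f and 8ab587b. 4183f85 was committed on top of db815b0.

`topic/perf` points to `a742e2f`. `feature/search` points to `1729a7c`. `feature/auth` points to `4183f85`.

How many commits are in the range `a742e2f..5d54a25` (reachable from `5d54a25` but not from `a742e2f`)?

2

Reachable from 5d54a25: {11d67e8, 4183f85, 5d54a25, 8ab587b, 8dad023, a742e2f, db5cc38, db815b0}.
Reachable from a742e2f: {11d67e8, 4183f85, 8dad023, a742e2f, db5cc38, db815b0}.
In 5d54a25's history but not a742e2f's: {5d54a25, 8ab587b} — 2 commits.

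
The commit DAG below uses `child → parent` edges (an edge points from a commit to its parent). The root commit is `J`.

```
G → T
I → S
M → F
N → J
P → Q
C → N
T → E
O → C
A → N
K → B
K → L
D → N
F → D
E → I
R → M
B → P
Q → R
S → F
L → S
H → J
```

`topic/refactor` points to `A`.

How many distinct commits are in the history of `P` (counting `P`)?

Walking parent pointers from P: reachable set = {D, F, J, M, N, P, Q, R}.
That is 8 commits.

8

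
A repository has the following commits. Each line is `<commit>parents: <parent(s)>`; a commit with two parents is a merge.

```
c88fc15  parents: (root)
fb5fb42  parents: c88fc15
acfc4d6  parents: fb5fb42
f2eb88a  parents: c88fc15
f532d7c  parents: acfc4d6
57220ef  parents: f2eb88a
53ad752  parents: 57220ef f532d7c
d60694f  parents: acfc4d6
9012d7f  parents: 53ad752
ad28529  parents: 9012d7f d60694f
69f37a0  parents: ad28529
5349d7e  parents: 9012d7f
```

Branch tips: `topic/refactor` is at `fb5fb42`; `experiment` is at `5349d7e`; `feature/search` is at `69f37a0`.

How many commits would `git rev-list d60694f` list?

4

Walking parent pointers from d60694f: reachable set = {acfc4d6, c88fc15, d60694f, fb5fb42}.
That is 4 commits.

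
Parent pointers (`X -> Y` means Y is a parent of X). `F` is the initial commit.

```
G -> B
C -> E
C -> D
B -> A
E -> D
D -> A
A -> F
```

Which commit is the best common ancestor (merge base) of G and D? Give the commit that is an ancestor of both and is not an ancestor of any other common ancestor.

A

Ancestors of G: {A, B, F, G}.
Ancestors of D: {A, D, F}.
Common ancestors: {A, F}.
Among these, A is not an ancestor of any other common ancestor — it is the merge base.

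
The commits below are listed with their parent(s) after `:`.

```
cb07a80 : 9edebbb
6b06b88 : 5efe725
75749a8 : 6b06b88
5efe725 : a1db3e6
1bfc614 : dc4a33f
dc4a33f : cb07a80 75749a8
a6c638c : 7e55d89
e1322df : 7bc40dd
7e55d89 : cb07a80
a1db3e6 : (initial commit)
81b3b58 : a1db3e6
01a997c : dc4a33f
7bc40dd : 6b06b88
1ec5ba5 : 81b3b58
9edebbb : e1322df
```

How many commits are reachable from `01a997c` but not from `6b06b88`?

Reachable from 01a997c: {01a997c, 5efe725, 6b06b88, 75749a8, 7bc40dd, 9edebbb, a1db3e6, cb07a80, dc4a33f, e1322df}.
Reachable from 6b06b88: {5efe725, 6b06b88, a1db3e6}.
In 01a997c's history but not 6b06b88's: {01a997c, 75749a8, 7bc40dd, 9edebbb, cb07a80, dc4a33f, e1322df} — 7 commits.

7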